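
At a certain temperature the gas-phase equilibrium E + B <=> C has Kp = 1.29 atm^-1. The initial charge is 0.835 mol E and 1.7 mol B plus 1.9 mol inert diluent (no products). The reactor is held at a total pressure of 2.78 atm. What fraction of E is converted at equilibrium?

X = 0.530

Basis: 0.835 mol E initially; let X = conversion of E. Extent ξ = 0.835X.
At extent ξ: n_E = 0.835 − 0.835X; n_B = 1.7 − 0.835X; n_C = 0.835X; n_I = 1.9 (inert).
n_T = Σnᵢ = 4.44 − 0.835X.
Mole fractions y_i = n_i/n_T; Kp = p_C / (p_E p_B) with p_i = y_i·P.
This yields a degree-2 equation in X; solving on (0,1), X = 0.530.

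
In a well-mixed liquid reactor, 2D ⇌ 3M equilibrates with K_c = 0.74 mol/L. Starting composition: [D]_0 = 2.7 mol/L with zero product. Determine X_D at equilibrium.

Let X = conversion of D; extent ξ = 2.7X/2 mol/L.
Concentrations: [D] = 2.7 − 2.7X; [M] = 4.05X.
K_c = [M]^3 / ([D]^2).
Equating to 0.74 mol/L: the physical root is X = 0.331.

X = 0.331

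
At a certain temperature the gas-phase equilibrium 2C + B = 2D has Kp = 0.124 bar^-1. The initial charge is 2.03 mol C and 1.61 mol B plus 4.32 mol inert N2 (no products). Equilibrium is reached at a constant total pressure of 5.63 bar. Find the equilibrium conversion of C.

Basis: 2.03 mol C initially; let X = conversion of C. Extent ξ = 1.01X.
Species balance: n_C = 2.03 − 2.03X; n_B = 1.61 − 1.01X; n_D = 2.03X; n_I = 4.32 (inert).
Summing: n_T = 7.96 − 1.01X.
y_i = n_i/n_T, p_i = y_i·P. Kp = p_D^2 / (p_C^2 p_B).
This yields a degree-3 equation in X; solving on (0,1), X = 0.259.

X = 0.259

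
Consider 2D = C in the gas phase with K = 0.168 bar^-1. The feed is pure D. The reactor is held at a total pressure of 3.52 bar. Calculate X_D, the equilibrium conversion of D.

Let X = conversion of D (basis 1 mol D); extent of reaction ξ = 0.5X.
At extent ξ: n_D = 1 − X; n_C = 0.5X.
n_T = Σnᵢ = 1 − 0.5X.
y_i = n_i/n_T, p_i = y_i·P. K = p_C / (p_D^2).
Substituting and setting equal to 0.168 bar^-1 gives a polynomial in X; the root in (0,1) is X = 0.455.

X = 0.455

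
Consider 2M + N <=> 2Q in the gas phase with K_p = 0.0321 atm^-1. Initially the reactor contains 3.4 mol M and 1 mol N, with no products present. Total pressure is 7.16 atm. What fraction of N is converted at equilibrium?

Take 1 mol N as basis and let X be its fractional conversion, so ξ = X.
Mole table: n_M = 3.4 − 2X; n_N = 1 − X; n_Q = 2X.
Summing: n_T = 4.4 − X.
With p_i = (n_i/n_T)P, K_p = p_Q^2 / (p_M^2 p_N).
This yields a degree-3 equation in X; solving on (0,1), X = 0.283.

X = 0.283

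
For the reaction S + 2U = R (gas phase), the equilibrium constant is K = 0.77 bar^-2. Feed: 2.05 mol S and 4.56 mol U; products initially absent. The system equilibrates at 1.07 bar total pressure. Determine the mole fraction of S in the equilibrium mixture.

Let X = conversion of S (basis 2.05 mol S); extent of reaction ξ = 2.05X.
Moles: n_S = 2.05 − 2.05X; n_U = 4.56 − 4.1X; n_R = 2.05X.
n_T = Σnᵢ = 6.61 − 4.1X.
y_i = n_i/n_T, p_i = y_i·P. K = p_R / (p_S p_U^2).
This yields a degree-3 equation in X; solving on (0,1), X = 0.259.
Then n_S = 1.52, n_T = 5.55, so y_S = 0.274.

y_S = 0.274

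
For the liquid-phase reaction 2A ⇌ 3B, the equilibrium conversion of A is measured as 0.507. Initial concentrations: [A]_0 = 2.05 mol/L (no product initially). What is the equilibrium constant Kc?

Kc = 3.71 mol/L

Let X = conversion of A.
Concentrations: [A] = 2.05 − 2.05X; [B] = 3.07X.
At X = 0.507: [A] = 1.01, [B] = 1.56.
Kc = [B]^3 / ([A]^2) = 3.71 mol/L.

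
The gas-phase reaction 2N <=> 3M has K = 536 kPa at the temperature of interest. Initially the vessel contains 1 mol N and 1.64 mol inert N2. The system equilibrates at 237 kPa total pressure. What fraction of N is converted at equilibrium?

Let X = conversion of N (basis 1 mol N); extent of reaction ξ = 0.5X.
Species balance: n_N = 1 − X; n_M = 1.5X; n_I = 1.64 (inert).
n_T = Σnᵢ = 2.64 + 0.5X.
Mole fractions y_i = n_i/n_T; K = p_M^3 / (p_N^2) with p_i = y_i·P.
Equating to 536 kPa and solving on 0 < X < 1: X = 0.638.

X = 0.638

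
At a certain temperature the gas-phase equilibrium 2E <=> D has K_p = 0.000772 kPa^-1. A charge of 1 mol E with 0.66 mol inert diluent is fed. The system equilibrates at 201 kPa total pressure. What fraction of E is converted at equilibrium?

X = 0.143

Basis: 1 mol E initially; let X = conversion of E. Extent ξ = 0.5X.
Moles: n_E = 1 − X; n_D = 0.5X; n_I = 0.66 (inert).
Total moles n_T = 1.66 − 0.5X.
Mole fractions y_i = n_i/n_T; K_p = p_D / (p_E^2) with p_i = y_i·P.
This yields a degree-2 equation in X; solving on (0,1), X = 0.143.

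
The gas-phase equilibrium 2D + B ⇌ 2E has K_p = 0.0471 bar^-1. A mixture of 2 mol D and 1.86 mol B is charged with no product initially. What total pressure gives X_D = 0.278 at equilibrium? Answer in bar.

Let X = conversion of D (basis 2 mol D); extent of reaction ξ = X.
Mole table: n_D = 2 − 2X; n_B = 1.86 − X; n_E = 2X.
n_T = Σnᵢ = 3.86 − X.
K_p = p_E^2 / (p_D^2 p_B) with p_i = (n_i/n_T)·P.
At X = 0.278: the mole-fraction product g(X) = Π y_i^ν_i = 0.3357. Since K_p = g(X)·P^{-1}, P = (g/K_p)^(1/1) = (0.3357/0.0471)^(1/1) = 7.13 bar.

P = 7.13 bar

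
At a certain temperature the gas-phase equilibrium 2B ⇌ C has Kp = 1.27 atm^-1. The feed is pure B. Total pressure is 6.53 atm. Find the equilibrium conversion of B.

X = 0.829

Let X = conversion of B (basis 1 mol B); extent of reaction ξ = 0.5X.
At extent ξ: n_B = 1 − X; n_C = 0.5X.
Summing: n_T = 1 − 0.5X.
With p_i = (n_i/n_T)P, Kp = p_C / (p_B^2).
Equating to 1.27 atm^-1 and solving on 0 < X < 1: X = 0.829.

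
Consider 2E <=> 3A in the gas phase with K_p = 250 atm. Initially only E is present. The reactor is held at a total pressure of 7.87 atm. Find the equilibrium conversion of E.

Take 1 mol E as basis and let X be its fractional conversion, so ξ = 0.5X.
At extent ξ: n_E = 1 − X; n_A = 1.5X.
Total moles n_T = 1 + 0.5X.
Mole fractions y_i = n_i/n_T; K_p = p_A^3 / (p_E^2) with p_i = y_i·P.
Setting this equal to 250 atm and taking the physical root (0 < X < 1) gives X = 0.802.

X = 0.802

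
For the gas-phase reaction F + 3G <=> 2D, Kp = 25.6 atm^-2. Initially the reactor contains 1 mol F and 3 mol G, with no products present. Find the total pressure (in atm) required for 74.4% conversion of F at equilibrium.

P = 2.17 atm

Basis: 1 mol F initially; let X = conversion of F. Extent ξ = X.
Species balance: n_F = 1 − X; n_G = 3 − 3X; n_D = 2X.
n_T = Σnᵢ = 4 − 2X.
Kp = p_D^2 / (p_F p_G^3) with p_i = (n_i/n_T)·P.
At X = 0.744: the mole-fraction product g(X) = Π y_i^ν_i = 120.5. Since Kp = g(X)·P^{-2}, P = (g/Kp)^(1/2) = (120.5/25.6)^(1/2) = 2.17 atm.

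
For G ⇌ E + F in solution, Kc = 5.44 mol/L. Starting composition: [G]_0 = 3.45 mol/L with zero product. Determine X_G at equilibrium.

X = 0.694

Let X = conversion of G; extent ξ = 3.45·X mol/L.
Concentrations: [G] = 3.45 − 3.45X; [E] = 3.45X; [F] = 3.45X.
Kc = [E] [F] / ([G]).
Setting equal to 5.44 and solving for X on (0,1) gives X = 0.694.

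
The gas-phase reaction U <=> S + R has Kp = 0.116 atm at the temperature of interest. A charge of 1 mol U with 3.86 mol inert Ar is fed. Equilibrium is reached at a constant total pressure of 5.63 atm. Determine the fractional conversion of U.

X = 0.277

Let X = conversion of U (basis 1 mol U); extent of reaction ξ = X.
At extent ξ: n_U = 1 − X; n_S = X; n_R = X; n_I = 3.86 (inert).
n_T = Σnᵢ = 4.86 + X.
With p_i = (n_i/n_T)P, Kp = p_S p_R / (p_U).
Equating to 0.116 atm and solving on 0 < X < 1: X = 0.277.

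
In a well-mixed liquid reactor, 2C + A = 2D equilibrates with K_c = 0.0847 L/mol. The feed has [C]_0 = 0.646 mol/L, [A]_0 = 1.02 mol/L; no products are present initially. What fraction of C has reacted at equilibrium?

X = 0.221

Let X = conversion of C; extent ξ = 0.646X/2 mol/L.
Concentrations: [C] = 0.646 − 0.646X; [A] = 1.02 − 0.323X; [D] = 0.646X.
K_c = [D]^2 / ([C]^2 [A]).
Solving K_c = 0.0847 for X ∈ (0,1): X = 0.221.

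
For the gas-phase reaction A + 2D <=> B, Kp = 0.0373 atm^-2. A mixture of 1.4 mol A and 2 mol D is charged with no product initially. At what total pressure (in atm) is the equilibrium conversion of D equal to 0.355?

Basis: 2 mol D initially; let X = conversion of D. Extent ξ = X.
Species balance: n_A = 1.4 − X; n_D = 2 − 2X; n_B = X.
n_T = Σnᵢ = 3.4 − 2X.
Kp = p_B / (p_A p_D^2) with p_i = (n_i/n_T)·P.
At X = 0.355: the mole-fraction product g(X) = Π y_i^ν_i = 1.477. Since Kp = g(X)·P^{-2}, P = (g/Kp)^(1/2) = (1.477/0.0373)^(1/2) = 6.29 atm.

P = 6.29 atm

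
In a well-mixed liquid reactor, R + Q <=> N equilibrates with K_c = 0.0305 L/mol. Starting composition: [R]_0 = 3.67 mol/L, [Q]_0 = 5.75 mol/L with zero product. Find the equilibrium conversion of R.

X = 0.138

Let X = conversion of R; extent ξ = 3.67·X mol/L.
Concentrations: [R] = 3.67 − 3.67X; [Q] = 5.75 − 3.67X; [N] = 3.67X.
K_c = [N] / ([R] [Q]).
Solving K_c = 0.0305 for X ∈ (0,1): X = 0.138.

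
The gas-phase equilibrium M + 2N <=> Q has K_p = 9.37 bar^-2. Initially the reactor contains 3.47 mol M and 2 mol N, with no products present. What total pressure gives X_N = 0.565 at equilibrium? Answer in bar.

Basis: 2 mol N initially; let X = conversion of N. Extent ξ = X.
Moles: n_M = 3.47 − X; n_N = 2 − 2X; n_Q = X.
Total moles n_T = 5.47 − 2X.
K_p = p_Q / (p_M p_N^2) with p_i = (n_i/n_T)·P.
At X = 0.565: the mole-fraction product g(X) = Π y_i^ν_i = 4.84. Since K_p = g(X)·P^{-2}, P = (g/K_p)^(1/2) = (4.84/9.37)^(1/2) = 0.719 bar.

P = 0.719 bar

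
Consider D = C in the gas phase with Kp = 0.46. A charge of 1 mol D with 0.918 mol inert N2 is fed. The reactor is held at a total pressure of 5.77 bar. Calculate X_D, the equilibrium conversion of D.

X = 0.315

Take 1 mol D as basis and let X be its fractional conversion, so ξ = X.
Species balance: n_D = 1 − X; n_C = X; n_I = 0.918 (inert).
n_T stays at 1.92 (no change in mole number).
Mole fractions y_i = n_i/n_T; Kp = p_C / (p_D) with p_i = y_i·P.
This yields a degree-1 equation in X; solving on (0,1), X = 0.315.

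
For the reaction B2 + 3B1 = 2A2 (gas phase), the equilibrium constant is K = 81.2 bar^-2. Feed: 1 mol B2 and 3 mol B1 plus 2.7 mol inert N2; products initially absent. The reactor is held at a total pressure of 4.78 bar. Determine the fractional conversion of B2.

X = 0.808

Take 1 mol B2 as basis and let X be its fractional conversion, so ξ = X.
Species balance: n_B2 = 1 − X; n_B1 = 3 − 3X; n_A2 = 2X; n_I = 2.7 (inert).
n_T = Σnᵢ = 6.7 − 2X.
y_i = n_i/n_T, p_i = y_i·P. K = p_A2^2 / (p_B2 p_B1^3).
Setting this equal to 81.2 bar^-2 and taking the physical root (0 < X < 1) gives X = 0.808.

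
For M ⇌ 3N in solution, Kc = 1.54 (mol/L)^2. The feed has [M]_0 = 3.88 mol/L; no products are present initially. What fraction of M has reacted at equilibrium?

Let X = conversion of M; extent ξ = 3.88·X mol/L.
Concentrations: [M] = 3.88 − 3.88X; [N] = 11.6X.
Kc = [N]^3 / ([M]).
Setting equal to 1.54 and solving for X on (0,1) gives X = 0.148.

X = 0.148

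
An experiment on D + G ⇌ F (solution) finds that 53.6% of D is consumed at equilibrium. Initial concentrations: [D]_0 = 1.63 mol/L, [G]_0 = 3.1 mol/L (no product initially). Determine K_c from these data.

K_c = 0.519 L/mol

Let X = conversion of D.
Concentrations: [D] = 1.63 − 1.63X; [G] = 3.1 − 1.63X; [F] = 1.63X.
At X = 0.536: [D] = 0.756, [G] = 2.23, [F] = 0.874.
K_c = [F] / ([D] [G]) = 0.519 L/mol.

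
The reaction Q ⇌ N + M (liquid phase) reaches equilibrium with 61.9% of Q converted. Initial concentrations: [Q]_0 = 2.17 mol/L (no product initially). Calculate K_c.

Let X = conversion of Q.
Concentrations: [Q] = 2.17 − 2.17X; [N] = 2.17X; [M] = 2.17X.
At X = 0.619: [Q] = 0.827, [N] = 1.34, [M] = 1.34.
K_c = [N] [M] / ([Q]) = 2.18 mol/L.

K_c = 2.18 mol/L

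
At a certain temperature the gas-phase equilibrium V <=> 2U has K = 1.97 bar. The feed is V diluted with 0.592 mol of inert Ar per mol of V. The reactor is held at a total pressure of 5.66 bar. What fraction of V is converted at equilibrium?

Take 1 mol V as basis and let X be its fractional conversion, so ξ = X.
Species balance: n_V = 1 − X; n_U = 2X; n_I = 0.592 (inert).
Total moles n_T = 1.59 + X.
y_i = n_i/n_T, p_i = y_i·P. K = p_U^2 / (p_V).
Equating to 1.97 bar and solving on 0 < X < 1: X = 0.334.

X = 0.334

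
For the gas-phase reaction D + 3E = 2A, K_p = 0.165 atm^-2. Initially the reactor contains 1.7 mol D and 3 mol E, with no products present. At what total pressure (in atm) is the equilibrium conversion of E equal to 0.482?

Take 3 mol E as basis and let X be its fractional conversion, so ξ = X.
At extent ξ: n_D = 1.7 − X; n_E = 3 − 3X; n_A = 2X.
Total moles n_T = 4.7 − 2X.
K_p = p_A^2 / (p_D p_E^3) with p_i = (n_i/n_T)·P.
At X = 0.482: the mole-fraction product g(X) = Π y_i^ν_i = 2.838. Since K_p = g(X)·P^{-2}, P = (g/K_p)^(1/2) = (2.838/0.165)^(1/2) = 4.15 atm.

P = 4.15 atm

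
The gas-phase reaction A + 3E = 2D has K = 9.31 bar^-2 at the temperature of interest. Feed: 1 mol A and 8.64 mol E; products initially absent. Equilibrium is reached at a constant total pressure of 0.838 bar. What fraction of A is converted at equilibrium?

X = 0.869

Basis: 1 mol A initially; let X = conversion of A. Extent ξ = X.
Species balance: n_A = 1 − X; n_E = 8.64 − 3X; n_D = 2X.
Summing: n_T = 9.64 − 2X.
With p_i = (n_i/n_T)P, K = p_D^2 / (p_A p_E^3).
This yields a degree-4 equation in X; solving on (0,1), X = 0.869.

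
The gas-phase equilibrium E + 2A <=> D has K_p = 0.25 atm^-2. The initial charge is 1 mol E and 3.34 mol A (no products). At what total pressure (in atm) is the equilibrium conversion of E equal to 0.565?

P = 3.31 atm

Let X = conversion of E (basis 1 mol E); extent of reaction ξ = X.
Moles: n_E = 1 − X; n_A = 3.34 − 2X; n_D = X.
n_T = Σnᵢ = 4.34 − 2X.
K_p = p_D / (p_E p_A^2) with p_i = (n_i/n_T)·P.
At X = 0.565: the mole-fraction product g(X) = Π y_i^ν_i = 2.74. Since K_p = g(X)·P^{-2}, P = (g/K_p)^(1/2) = (2.74/0.25)^(1/2) = 3.31 atm.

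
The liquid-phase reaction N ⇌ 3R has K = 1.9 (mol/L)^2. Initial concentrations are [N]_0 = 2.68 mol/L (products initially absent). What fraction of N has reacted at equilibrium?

Let X = conversion of N; extent ξ = 2.68·X mol/L.
Concentrations: [N] = 2.68 − 2.68X; [R] = 8.04X.
K = [R]^3 / ([N]).
Solving K = 1.9 for X ∈ (0,1): X = 0.199.

X = 0.199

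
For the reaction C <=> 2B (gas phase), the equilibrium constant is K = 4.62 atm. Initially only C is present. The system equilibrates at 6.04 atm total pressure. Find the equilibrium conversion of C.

Basis: 1 mol C initially; let X = conversion of C. Extent ξ = X.
Species balance: n_C = 1 − X; n_B = 2X.
Summing: n_T = 1 + X.
y_i = n_i/n_T, p_i = y_i·P. K = p_B^2 / (p_C).
Setting this equal to 4.62 atm and taking the physical root (0 < X < 1) gives X = 0.401.

X = 0.401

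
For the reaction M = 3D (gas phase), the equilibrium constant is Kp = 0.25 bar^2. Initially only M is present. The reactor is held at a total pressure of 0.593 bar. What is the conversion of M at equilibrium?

Take 1 mol M as basis and let X be its fractional conversion, so ξ = X.
At extent ξ: n_M = 1 − X; n_D = 3X.
n_T = Σnᵢ = 1 + 2X.
With p_i = (n_i/n_T)P, Kp = p_D^3 / (p_M).
Setting this equal to 0.25 bar^2 and taking the physical root (0 < X < 1) gives X = 0.369.

X = 0.369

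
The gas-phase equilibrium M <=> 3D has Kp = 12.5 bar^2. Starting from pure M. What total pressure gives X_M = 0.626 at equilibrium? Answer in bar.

P = 1.89 bar

Let X = conversion of M (basis 1 mol M); extent of reaction ξ = X.
At extent ξ: n_M = 1 − X; n_D = 3X.
Total moles n_T = 1 + 2X.
Kp = p_D^3 / (p_M) with p_i = (n_i/n_T)·P.
At X = 0.626: the mole-fraction product g(X) = Π y_i^ν_i = 3.492. Since Kp = g(X)·P^{2}, P = (Kp/g)^(1/2) = (12.5/3.492)^(1/2) = 1.89 bar.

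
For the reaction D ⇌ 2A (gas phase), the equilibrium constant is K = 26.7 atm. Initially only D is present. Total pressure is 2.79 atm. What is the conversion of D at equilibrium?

Take 1 mol D as basis and let X be its fractional conversion, so ξ = X.
At extent ξ: n_D = 1 − X; n_A = 2X.
n_T = Σnᵢ = 1 + X.
With p_i = (n_i/n_T)P, K = p_A^2 / (p_D).
This yields a degree-2 equation in X; solving on (0,1), X = 0.840.

X = 0.840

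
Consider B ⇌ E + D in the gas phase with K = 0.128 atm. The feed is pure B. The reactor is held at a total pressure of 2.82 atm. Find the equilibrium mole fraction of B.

y_B = 0.655

Basis: 1 mol B initially; let X = conversion of B. Extent ξ = X.
Species balance: n_B = 1 − X; n_E = X; n_D = X.
Total moles n_T = 1 + X.
With p_i = (n_i/n_T)P, K = p_E p_D / (p_B).
Equating to 0.128 atm and solving on 0 < X < 1: X = 0.208.
Then n_B = 0.792, n_T = 1.21, so y_B = 0.655.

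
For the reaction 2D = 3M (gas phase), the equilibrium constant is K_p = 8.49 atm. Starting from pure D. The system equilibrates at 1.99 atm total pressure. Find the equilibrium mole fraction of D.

y_D = 0.290

Let X = conversion of D (basis 1 mol D); extent of reaction ξ = 0.5X.
Moles: n_D = 1 − X; n_M = 1.5X.
Summing: n_T = 1 + 0.5X.
Mole fractions y_i = n_i/n_T; K_p = p_M^3 / (p_D^2) with p_i = y_i·P.
Setting this equal to 8.49 atm and taking the physical root (0 < X < 1) gives X = 0.620.
Then n_D = 0.38, n_T = 1.31, so y_D = 0.290.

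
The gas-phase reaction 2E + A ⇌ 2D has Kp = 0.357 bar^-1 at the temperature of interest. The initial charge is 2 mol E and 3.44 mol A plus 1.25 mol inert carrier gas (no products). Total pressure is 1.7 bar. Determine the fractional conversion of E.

Take 2 mol E as basis and let X be its fractional conversion, so ξ = X.
Species balance: n_E = 2 − 2X; n_A = 3.44 − X; n_D = 2X; n_I = 1.25 (inert).
Summing: n_T = 6.69 − X.
Mole fractions y_i = n_i/n_T; Kp = p_D^2 / (p_E^2 p_A) with p_i = y_i·P.
Substituting and setting equal to 0.357 bar^-1 gives a polynomial in X; the root in (0,1) is X = 0.352.

X = 0.352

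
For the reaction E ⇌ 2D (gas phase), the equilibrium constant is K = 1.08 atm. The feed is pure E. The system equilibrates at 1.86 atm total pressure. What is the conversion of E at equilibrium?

Let X = conversion of E (basis 1 mol E); extent of reaction ξ = X.
Species balance: n_E = 1 − X; n_D = 2X.
Summing: n_T = 1 + X.
Mole fractions y_i = n_i/n_T; K = p_D^2 / (p_E) with p_i = y_i·P.
Setting this equal to 1.08 atm and taking the physical root (0 < X < 1) gives X = 0.356.

X = 0.356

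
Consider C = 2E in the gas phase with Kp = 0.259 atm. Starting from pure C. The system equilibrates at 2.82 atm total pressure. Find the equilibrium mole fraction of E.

Take 1 mol C as basis and let X be its fractional conversion, so ξ = X.
Species balance: n_C = 1 − X; n_E = 2X.
Total moles n_T = 1 + X.
y_i = n_i/n_T, p_i = y_i·P. Kp = p_E^2 / (p_C).
Substituting and setting equal to 0.259 atm gives a polynomial in X; the root in (0,1) is X = 0.150.
Then n_E = 0.3, n_T = 1.15, so y_E = 0.261.

y_E = 0.261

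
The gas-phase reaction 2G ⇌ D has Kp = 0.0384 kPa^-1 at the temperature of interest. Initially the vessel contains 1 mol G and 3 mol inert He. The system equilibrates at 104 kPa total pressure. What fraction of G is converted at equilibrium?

Take 1 mol G as basis and let X be its fractional conversion, so ξ = 0.5X.
Species balance: n_G = 1 − X; n_D = 0.5X; n_I = 3 (inert).
Total moles n_T = 4 − 0.5X.
Mole fractions y_i = n_i/n_T; Kp = p_D / (p_G^2) with p_i = y_i·P.
This yields a degree-2 equation in X; solving on (0,1), X = 0.511.

X = 0.511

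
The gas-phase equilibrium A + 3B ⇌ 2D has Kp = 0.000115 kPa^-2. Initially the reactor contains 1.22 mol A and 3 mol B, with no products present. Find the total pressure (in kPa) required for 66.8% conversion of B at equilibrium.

Basis: 3 mol B initially; let X = conversion of B. Extent ξ = X.
Species balance: n_A = 1.22 − X; n_B = 3 − 3X; n_D = 2X.
Total moles n_T = 4.22 − 2X.
Kp = p_D^2 / (p_A p_B^3) with p_i = (n_i/n_T)·P.
At X = 0.668: the mole-fraction product g(X) = Π y_i^ν_i = 27.22. Since Kp = g(X)·P^{-2}, P = (g/Kp)^(1/2) = (27.22/0.000115)^(1/2) = 487 kPa.

P = 487 kPa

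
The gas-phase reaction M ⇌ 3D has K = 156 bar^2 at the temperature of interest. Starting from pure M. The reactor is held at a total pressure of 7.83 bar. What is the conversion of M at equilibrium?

X = 0.570

Let X = conversion of M (basis 1 mol M); extent of reaction ξ = X.
Mole table: n_M = 1 − X; n_D = 3X.
n_T = Σnᵢ = 1 + 2X.
With p_i = (n_i/n_T)P, K = p_D^3 / (p_M).
Setting this equal to 156 bar^2 and taking the physical root (0 < X < 1) gives X = 0.570.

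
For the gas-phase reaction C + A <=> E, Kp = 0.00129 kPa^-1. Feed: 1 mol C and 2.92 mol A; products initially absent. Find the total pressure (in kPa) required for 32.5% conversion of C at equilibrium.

P = 517 kPa

Basis: 1 mol C initially; let X = conversion of C. Extent ξ = X.
At extent ξ: n_C = 1 − X; n_A = 2.92 − X; n_E = X.
Summing: n_T = 3.92 − X.
Kp = p_E / (p_C p_A) with p_i = (n_i/n_T)·P.
At X = 0.325: the mole-fraction product g(X) = Π y_i^ν_i = 0.667. Since Kp = g(X)·P^{-1}, P = (g/Kp)^(1/1) = (0.667/0.00129)^(1/1) = 517 kPa.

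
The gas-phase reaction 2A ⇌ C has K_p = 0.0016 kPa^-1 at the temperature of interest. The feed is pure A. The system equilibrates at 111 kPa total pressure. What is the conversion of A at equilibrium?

Basis: 1 mol A initially; let X = conversion of A. Extent ξ = 0.5X.
Moles: n_A = 1 − X; n_C = 0.5X.
Total moles n_T = 1 − 0.5X.
With p_i = (n_i/n_T)P, K_p = p_C / (p_A^2).
This yields a degree-2 equation in X; solving on (0,1), X = 0.235.

X = 0.235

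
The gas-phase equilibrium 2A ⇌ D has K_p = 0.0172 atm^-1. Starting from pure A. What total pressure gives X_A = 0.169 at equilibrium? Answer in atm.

P = 6.51 atm

Take 1 mol A as basis and let X be its fractional conversion, so ξ = 0.5X.
At extent ξ: n_A = 1 − X; n_D = 0.5X.
Summing: n_T = 1 − 0.5X.
K_p = p_D / (p_A^2) with p_i = (n_i/n_T)·P.
At X = 0.169: the mole-fraction product g(X) = Π y_i^ν_i = 0.112. Since K_p = g(X)·P^{-1}, P = (g/K_p)^(1/1) = (0.112/0.0172)^(1/1) = 6.51 atm.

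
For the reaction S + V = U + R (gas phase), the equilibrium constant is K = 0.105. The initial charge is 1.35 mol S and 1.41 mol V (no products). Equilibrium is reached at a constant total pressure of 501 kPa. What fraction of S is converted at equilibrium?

Let X = conversion of S (basis 1.35 mol S); extent of reaction ξ = 1.35X.
Moles: n_S = 1.35 − 1.35X; n_V = 1.41 − 1.35X; n_U = 1.35X; n_R = 1.35X.
Total moles n_T = 2.76 (Δν = 0, constant).
y_i = n_i/n_T, p_i = y_i·P. K = p_U p_R / (p_S p_V).
Substituting and setting equal to 0.105 gives a polynomial in X; the root in (0,1) is X = 0.250.

X = 0.250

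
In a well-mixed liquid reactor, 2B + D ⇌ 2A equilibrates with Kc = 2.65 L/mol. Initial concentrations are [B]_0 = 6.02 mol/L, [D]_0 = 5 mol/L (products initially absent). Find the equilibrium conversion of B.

X = 0.731

Let X = conversion of B; extent ξ = 6.02X/2 mol/L.
Concentrations: [B] = 6.02 − 6.02X; [D] = 5 − 3.01X; [A] = 6.02X.
Kc = [A]^2 / ([B]^2 [D]).
Solving Kc = 2.65 for X ∈ (0,1): X = 0.731.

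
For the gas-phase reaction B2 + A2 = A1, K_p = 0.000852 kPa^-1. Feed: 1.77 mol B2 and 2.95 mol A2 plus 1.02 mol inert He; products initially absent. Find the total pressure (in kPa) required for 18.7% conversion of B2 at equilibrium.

P = 558 kPa

Take 1.77 mol B2 as basis and let X be its fractional conversion, so ξ = 1.77X.
Moles: n_B2 = 1.77 − 1.77X; n_A2 = 2.95 − 1.77X; n_A1 = 1.77X; n_I = 1.02 (inert).
n_T = Σnᵢ = 5.74 − 1.77X.
K_p = p_A1 / (p_B2 p_A2) with p_i = (n_i/n_T)·P.
At X = 0.187: the mole-fraction product g(X) = Π y_i^ν_i = 0.475. Since K_p = g(X)·P^{-1}, P = (g/K_p)^(1/1) = (0.475/0.000852)^(1/1) = 558 kPa.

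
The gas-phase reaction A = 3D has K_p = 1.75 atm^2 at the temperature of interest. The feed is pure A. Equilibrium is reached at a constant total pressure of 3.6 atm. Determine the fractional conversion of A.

Let X = conversion of A (basis 1 mol A); extent of reaction ξ = X.
Mole table: n_A = 1 − X; n_D = 3X.
Total moles n_T = 1 + 2X.
y_i = n_i/n_T, p_i = y_i·P. K_p = p_D^3 / (p_A).
Substituting and setting equal to 1.75 atm^2 gives a polynomial in X; the root in (0,1) is X = 0.199.

X = 0.199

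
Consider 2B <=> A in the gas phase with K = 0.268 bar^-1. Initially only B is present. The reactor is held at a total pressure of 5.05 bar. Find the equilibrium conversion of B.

X = 0.605

Take 1 mol B as basis and let X be its fractional conversion, so ξ = 0.5X.
At extent ξ: n_B = 1 − X; n_A = 0.5X.
Total moles n_T = 1 − 0.5X.
Mole fractions y_i = n_i/n_T; K = p_A / (p_B^2) with p_i = y_i·P.
Equating to 0.268 bar^-1 and solving on 0 < X < 1: X = 0.605.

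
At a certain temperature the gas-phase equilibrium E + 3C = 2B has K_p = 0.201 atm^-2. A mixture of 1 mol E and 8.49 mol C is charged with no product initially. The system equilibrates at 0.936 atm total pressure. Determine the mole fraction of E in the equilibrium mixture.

y_E = 0.071

Take 1 mol E as basis and let X be its fractional conversion, so ξ = X.
Species balance: n_E = 1 − X; n_C = 8.49 − 3X; n_B = 2X.
n_T = Σnᵢ = 9.49 − 2X.
Mole fractions y_i = n_i/n_T; K_p = p_B^2 / (p_E p_C^3) with p_i = y_i·P.
Setting this equal to 0.201 atm^-2 and taking the physical root (0 < X < 1) gives X = 0.378.
Then n_E = 0.622, n_T = 8.73, so y_E = 0.071.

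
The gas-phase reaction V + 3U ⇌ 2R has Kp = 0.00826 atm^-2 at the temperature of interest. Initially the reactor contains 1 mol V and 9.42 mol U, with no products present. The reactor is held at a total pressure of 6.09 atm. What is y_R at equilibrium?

y_R = 0.101

Take 1 mol V as basis and let X be its fractional conversion, so ξ = X.
At extent ξ: n_V = 1 − X; n_U = 9.42 − 3X; n_R = 2X.
Total moles n_T = 10.4 − 2X.
y_i = n_i/n_T, p_i = y_i·P. Kp = p_R^2 / (p_V p_U^3).
Substituting and setting equal to 0.00826 atm^-2 gives a polynomial in X; the root in (0,1) is X = 0.477.
Then n_R = 0.955, n_T = 9.47, so y_R = 0.101.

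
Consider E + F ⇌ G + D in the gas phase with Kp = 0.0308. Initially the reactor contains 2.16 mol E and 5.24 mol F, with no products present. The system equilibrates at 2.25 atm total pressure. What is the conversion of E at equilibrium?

Let X = conversion of E (basis 2.16 mol E); extent of reaction ξ = 2.16X.
Moles: n_E = 2.16 − 2.16X; n_F = 5.24 − 2.16X; n_G = 2.16X; n_D = 2.16X.
Total moles n_T = 7.4 (Δν = 0, constant).
y_i = n_i/n_T, p_i = y_i·P. Kp = p_G p_D / (p_E p_F).
Substituting and setting equal to 0.0308 gives a polynomial in X; the root in (0,1) is X = 0.229.

X = 0.229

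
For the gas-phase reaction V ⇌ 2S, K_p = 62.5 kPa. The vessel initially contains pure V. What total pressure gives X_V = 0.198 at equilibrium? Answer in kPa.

P = 383 kPa

Take 1 mol V as basis and let X be its fractional conversion, so ξ = X.
Species balance: n_V = 1 − X; n_S = 2X.
n_T = Σnᵢ = 1 + X.
K_p = p_S^2 / (p_V) with p_i = (n_i/n_T)·P.
At X = 0.198: the mole-fraction product g(X) = Π y_i^ν_i = 0.1632. Since K_p = g(X)·P^{1}, P = (K_p/g)^(1/1) = (62.5/0.1632)^(1/1) = 383 kPa.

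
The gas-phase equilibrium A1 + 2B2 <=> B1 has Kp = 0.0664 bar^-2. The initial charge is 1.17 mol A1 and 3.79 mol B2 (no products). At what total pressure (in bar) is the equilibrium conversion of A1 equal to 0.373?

Take 1.17 mol A1 as basis and let X be its fractional conversion, so ξ = 1.17X.
At extent ξ: n_A1 = 1.17 − 1.17X; n_B2 = 3.79 − 2.34X; n_B1 = 1.17X.
Total moles n_T = 4.96 − 2.34X.
Kp = p_B1 / (p_A1 p_B2^2) with p_i = (n_i/n_T)·P.
At X = 0.373: the mole-fraction product g(X) = Π y_i^ν_i = 1.168. Since Kp = g(X)·P^{-2}, P = (g/Kp)^(1/2) = (1.168/0.0664)^(1/2) = 4.19 bar.

P = 4.19 bar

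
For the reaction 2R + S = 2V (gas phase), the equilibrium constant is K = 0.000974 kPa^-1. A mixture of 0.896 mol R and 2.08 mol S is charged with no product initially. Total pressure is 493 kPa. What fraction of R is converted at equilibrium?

X = 0.364

Let X = conversion of R (basis 0.896 mol R); extent of reaction ξ = 0.448X.
Moles: n_R = 0.896 − 0.896X; n_S = 2.08 − 0.448X; n_V = 0.896X.
n_T = Σnᵢ = 2.98 − 0.448X.
With p_i = (n_i/n_T)P, K = p_V^2 / (p_R^2 p_S).
Substituting and setting equal to 0.000974 kPa^-1 gives a polynomial in X; the root in (0,1) is X = 0.364.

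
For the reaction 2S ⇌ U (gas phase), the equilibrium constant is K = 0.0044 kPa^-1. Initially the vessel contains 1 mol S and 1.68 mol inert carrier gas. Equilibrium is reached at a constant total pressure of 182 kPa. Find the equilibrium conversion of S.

Let X = conversion of S (basis 1 mol S); extent of reaction ξ = 0.5X.
Mole table: n_S = 1 − X; n_U = 0.5X; n_I = 1.68 (inert).
Total moles n_T = 2.68 − 0.5X.
Mole fractions y_i = n_i/n_T; K = p_U / (p_S^2) with p_i = y_i·P.
This yields a degree-2 equation in X; solving on (0,1), X = 0.306.

X = 0.306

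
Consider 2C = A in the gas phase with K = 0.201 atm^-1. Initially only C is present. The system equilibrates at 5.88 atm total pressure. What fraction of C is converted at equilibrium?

X = 0.582

Basis: 1 mol C initially; let X = conversion of C. Extent ξ = 0.5X.
Mole table: n_C = 1 − X; n_A = 0.5X.
Total moles n_T = 1 − 0.5X.
Mole fractions y_i = n_i/n_T; K = p_A / (p_C^2) with p_i = y_i·P.
Substituting and setting equal to 0.201 atm^-1 gives a polynomial in X; the root in (0,1) is X = 0.582.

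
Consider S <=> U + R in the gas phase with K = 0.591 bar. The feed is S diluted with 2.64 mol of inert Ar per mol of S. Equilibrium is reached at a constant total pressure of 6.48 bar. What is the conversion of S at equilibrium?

Let X = conversion of S (basis 1 mol S); extent of reaction ξ = X.
Moles: n_S = 1 − X; n_U = X; n_R = X; n_I = 2.64 (inert).
Summing: n_T = 3.64 + X.
Mole fractions y_i = n_i/n_T; K = p_U p_R / (p_S) with p_i = y_i·P.
Setting this equal to 0.591 bar and taking the physical root (0 < X < 1) gives X = 0.452.

X = 0.452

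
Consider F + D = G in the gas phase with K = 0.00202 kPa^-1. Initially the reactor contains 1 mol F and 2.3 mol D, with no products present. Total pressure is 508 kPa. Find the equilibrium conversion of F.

Basis: 1 mol F initially; let X = conversion of F. Extent ξ = X.
Moles: n_F = 1 − X; n_D = 2.3 − X; n_G = X.
n_T = Σnᵢ = 3.3 − X.
Mole fractions y_i = n_i/n_T; K = p_G / (p_F p_D) with p_i = y_i·P.
This yields a degree-2 equation in X; solving on (0,1), X = 0.402.

X = 0.402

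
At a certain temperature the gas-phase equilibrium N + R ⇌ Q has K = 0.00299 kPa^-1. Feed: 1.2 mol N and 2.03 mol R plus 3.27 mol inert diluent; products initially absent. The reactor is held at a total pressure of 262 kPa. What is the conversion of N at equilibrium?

Let X = conversion of N (basis 1.2 mol N); extent of reaction ξ = 1.2X.
Moles: n_N = 1.2 − 1.2X; n_R = 2.03 − 1.2X; n_Q = 1.2X; n_I = 3.27 (inert).
Summing: n_T = 6.5 − 1.2X.
Mole fractions y_i = n_i/n_T; K = p_Q / (p_N p_R) with p_i = y_i·P.
Setting this equal to 0.00299 kPa^-1 and taking the physical root (0 < X < 1) gives X = 0.184.

X = 0.184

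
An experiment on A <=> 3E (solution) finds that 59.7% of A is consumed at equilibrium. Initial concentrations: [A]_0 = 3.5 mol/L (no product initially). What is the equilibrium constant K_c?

Let X = conversion of A.
Concentrations: [A] = 3.5 − 3.5X; [E] = 10.5X.
At X = 0.597: [A] = 1.41, [E] = 6.27.
K_c = [E]^3 / ([A]) = 175 (mol/L)^2.

K_c = 175 (mol/L)^2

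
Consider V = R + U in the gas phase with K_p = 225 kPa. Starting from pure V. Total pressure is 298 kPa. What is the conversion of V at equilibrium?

X = 0.656

Take 1 mol V as basis and let X be its fractional conversion, so ξ = X.
Species balance: n_V = 1 − X; n_R = X; n_U = X.
Summing: n_T = 1 + X.
y_i = n_i/n_T, p_i = y_i·P. K_p = p_R p_U / (p_V).
Substituting and setting equal to 225 kPa gives a polynomial in X; the root in (0,1) is X = 0.656.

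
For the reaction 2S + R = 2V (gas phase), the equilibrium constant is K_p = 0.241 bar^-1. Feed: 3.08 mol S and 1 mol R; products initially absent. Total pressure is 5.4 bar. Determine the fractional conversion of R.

Let X = conversion of R (basis 1 mol R); extent of reaction ξ = X.
Moles: n_S = 3.08 − 2X; n_R = 1 − X; n_V = 2X.
Total moles n_T = 4.08 − X.
With p_i = (n_i/n_T)P, K_p = p_V^2 / (p_S^2 p_R).
This yields a degree-3 equation in X; solving on (0,1), X = 0.469.

X = 0.469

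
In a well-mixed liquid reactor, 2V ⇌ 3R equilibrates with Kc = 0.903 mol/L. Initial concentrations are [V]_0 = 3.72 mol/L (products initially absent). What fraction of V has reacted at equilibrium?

Let X = conversion of V; extent ξ = 3.72X/2 mol/L.
Concentrations: [V] = 3.72 − 3.72X; [R] = 5.58X.
Kc = [R]^3 / ([V]^2).
Equating to 0.903 mol/L: the physical root is X = 0.321.

X = 0.321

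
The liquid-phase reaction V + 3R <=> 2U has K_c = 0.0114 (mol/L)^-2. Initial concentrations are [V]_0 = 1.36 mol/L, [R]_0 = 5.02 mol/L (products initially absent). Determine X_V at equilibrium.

X = 0.290

Let X = conversion of V; extent ξ = 1.36·X mol/L.
Concentrations: [V] = 1.36 − 1.36X; [R] = 5.02 − 4.08X; [U] = 2.72X.
K_c = [U]^2 / ([V] [R]^3).
Setting equal to 0.0114 and solving for X on (0,1) gives X = 0.290.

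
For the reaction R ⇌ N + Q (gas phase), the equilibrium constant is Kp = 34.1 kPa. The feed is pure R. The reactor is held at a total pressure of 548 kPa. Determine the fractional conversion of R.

Let X = conversion of R (basis 1 mol R); extent of reaction ξ = X.
Mole table: n_R = 1 − X; n_N = X; n_Q = X.
n_T = Σnᵢ = 1 + X.
y_i = n_i/n_T, p_i = y_i·P. Kp = p_N p_Q / (p_R).
Setting this equal to 34.1 kPa and taking the physical root (0 < X < 1) gives X = 0.242.

X = 0.242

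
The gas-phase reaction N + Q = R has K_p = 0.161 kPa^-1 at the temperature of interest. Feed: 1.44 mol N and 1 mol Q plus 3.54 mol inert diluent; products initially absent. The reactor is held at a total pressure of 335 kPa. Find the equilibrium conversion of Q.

Let X = conversion of Q (basis 1 mol Q); extent of reaction ξ = X.
At extent ξ: n_N = 1.44 − X; n_Q = 1 − X; n_R = X; n_I = 3.54 (inert).
Summing: n_T = 5.98 − X.
y_i = n_i/n_T, p_i = y_i·P. K_p = p_R / (p_N p_Q).
Setting this equal to 0.161 kPa^-1 and taking the physical root (0 < X < 1) gives X = 0.859.

X = 0.859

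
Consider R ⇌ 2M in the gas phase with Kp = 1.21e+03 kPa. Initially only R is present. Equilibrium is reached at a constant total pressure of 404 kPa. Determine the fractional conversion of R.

Basis: 1 mol R initially; let X = conversion of R. Extent ξ = X.
At extent ξ: n_R = 1 − X; n_M = 2X.
Total moles n_T = 1 + X.
y_i = n_i/n_T, p_i = y_i·P. Kp = p_M^2 / (p_R).
This yields a degree-2 equation in X; solving on (0,1), X = 0.654.

X = 0.654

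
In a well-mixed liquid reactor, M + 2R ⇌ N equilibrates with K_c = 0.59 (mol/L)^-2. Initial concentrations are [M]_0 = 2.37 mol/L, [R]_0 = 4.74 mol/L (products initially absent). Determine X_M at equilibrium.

Let X = conversion of M; extent ξ = 2.37·X mol/L.
Concentrations: [M] = 2.37 − 2.37X; [R] = 4.74 − 4.74X; [N] = 2.37X.
K_c = [N] / ([M] [R]^2).
Solving K_c = 0.59 for X ∈ (0,1): X = 0.637.

X = 0.637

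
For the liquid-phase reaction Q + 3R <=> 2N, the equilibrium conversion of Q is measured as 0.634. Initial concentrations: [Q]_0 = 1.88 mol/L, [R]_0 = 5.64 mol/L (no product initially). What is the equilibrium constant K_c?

K_c = 0.939 (mol/L)^-2

Let X = conversion of Q.
Concentrations: [Q] = 1.88 − 1.88X; [R] = 5.64 − 5.64X; [N] = 3.76X.
At X = 0.634: [Q] = 0.688, [R] = 2.06, [N] = 2.38.
K_c = [N]^2 / ([Q] [R]^3) = 0.939 (mol/L)^-2.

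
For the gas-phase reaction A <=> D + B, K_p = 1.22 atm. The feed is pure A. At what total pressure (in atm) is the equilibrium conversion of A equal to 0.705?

Let X = conversion of A (basis 1 mol A); extent of reaction ξ = X.
Species balance: n_A = 1 − X; n_D = X; n_B = X.
Summing: n_T = 1 + X.
K_p = p_D p_B / (p_A) with p_i = (n_i/n_T)·P.
At X = 0.705: the mole-fraction product g(X) = Π y_i^ν_i = 0.9882. Since K_p = g(X)·P^{1}, P = (K_p/g)^(1/1) = (1.22/0.9882)^(1/1) = 1.23 atm.

P = 1.23 atm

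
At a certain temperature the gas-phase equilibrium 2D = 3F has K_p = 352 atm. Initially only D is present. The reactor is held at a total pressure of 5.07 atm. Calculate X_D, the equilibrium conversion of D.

Let X = conversion of D (basis 1 mol D); extent of reaction ξ = 0.5X.
Species balance: n_D = 1 − X; n_F = 1.5X.
Total moles n_T = 1 + 0.5X.
y_i = n_i/n_T, p_i = y_i·P. K_p = p_F^3 / (p_D^2).
This yields a degree-3 equation in X; solving on (0,1), X = 0.854.

X = 0.854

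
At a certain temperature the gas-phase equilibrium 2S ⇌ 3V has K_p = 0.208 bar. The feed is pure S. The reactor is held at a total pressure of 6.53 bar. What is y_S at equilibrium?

y_S = 0.741

Basis: 1 mol S initially; let X = conversion of S. Extent ξ = 0.5X.
Species balance: n_S = 1 − X; n_V = 1.5X.
Summing: n_T = 1 + 0.5X.
Mole fractions y_i = n_i/n_T; K_p = p_V^3 / (p_S^2) with p_i = y_i·P.
Setting this equal to 0.208 bar and taking the physical root (0 < X < 1) gives X = 0.189.
Then n_S = 0.811, n_T = 1.09, so y_S = 0.741.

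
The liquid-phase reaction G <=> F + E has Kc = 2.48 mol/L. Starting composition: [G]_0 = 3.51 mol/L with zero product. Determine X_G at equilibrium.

X = 0.559

Let X = conversion of G; extent ξ = 3.51·X mol/L.
Concentrations: [G] = 3.51 − 3.51X; [F] = 3.51X; [E] = 3.51X.
Kc = [F] [E] / ([G]).
Setting equal to 2.48 and solving for X on (0,1) gives X = 0.559.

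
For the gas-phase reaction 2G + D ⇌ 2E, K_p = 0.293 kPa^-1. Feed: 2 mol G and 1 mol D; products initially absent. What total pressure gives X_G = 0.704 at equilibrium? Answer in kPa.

P = 150 kPa

Take 2 mol G as basis and let X be its fractional conversion, so ξ = X.
Mole table: n_G = 2 − 2X; n_D = 1 − X; n_E = 2X.
Total moles n_T = 3 − X.
K_p = p_E^2 / (p_G^2 p_D) with p_i = (n_i/n_T)·P.
At X = 0.704: the mole-fraction product g(X) = Π y_i^ν_i = 43.88. Since K_p = g(X)·P^{-1}, P = (g/K_p)^(1/1) = (43.88/0.293)^(1/1) = 150 kPa.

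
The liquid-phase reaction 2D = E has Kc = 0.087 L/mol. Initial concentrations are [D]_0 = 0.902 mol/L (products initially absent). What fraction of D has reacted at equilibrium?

X = 0.121

Let X = conversion of D; extent ξ = 0.902X/2 mol/L.
Concentrations: [D] = 0.902 − 0.902X; [E] = 0.451X.
Kc = [E] / ([D]^2).
Setting equal to 0.087 and solving for X on (0,1) gives X = 0.121.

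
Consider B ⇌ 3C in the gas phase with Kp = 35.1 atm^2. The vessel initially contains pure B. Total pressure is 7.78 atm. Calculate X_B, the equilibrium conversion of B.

X = 0.342

Basis: 1 mol B initially; let X = conversion of B. Extent ξ = X.
Species balance: n_B = 1 − X; n_C = 3X.
n_T = Σnᵢ = 1 + 2X.
y_i = n_i/n_T, p_i = y_i·P. Kp = p_C^3 / (p_B).
Equating to 35.1 atm^2 and solving on 0 < X < 1: X = 0.342.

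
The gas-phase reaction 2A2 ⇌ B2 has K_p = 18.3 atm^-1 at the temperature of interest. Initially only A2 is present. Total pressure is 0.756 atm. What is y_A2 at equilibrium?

y_A2 = 0.235

Let X = conversion of A2 (basis 1 mol A2); extent of reaction ξ = 0.5X.
Moles: n_A2 = 1 − X; n_B2 = 0.5X.
n_T = Σnᵢ = 1 − 0.5X.
Mole fractions y_i = n_i/n_T; K_p = p_B2 / (p_A2^2) with p_i = y_i·P.
Equating to 18.3 atm^-1 and solving on 0 < X < 1: X = 0.867.
Then n_A2 = 0.133, n_T = 0.567, so y_A2 = 0.235.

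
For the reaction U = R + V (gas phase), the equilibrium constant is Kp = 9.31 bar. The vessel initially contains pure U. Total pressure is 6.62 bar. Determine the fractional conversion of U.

X = 0.764

Take 1 mol U as basis and let X be its fractional conversion, so ξ = X.
At extent ξ: n_U = 1 − X; n_R = X; n_V = X.
Total moles n_T = 1 + X.
y_i = n_i/n_T, p_i = y_i·P. Kp = p_R p_V / (p_U).
Equating to 9.31 bar and solving on 0 < X < 1: X = 0.764.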